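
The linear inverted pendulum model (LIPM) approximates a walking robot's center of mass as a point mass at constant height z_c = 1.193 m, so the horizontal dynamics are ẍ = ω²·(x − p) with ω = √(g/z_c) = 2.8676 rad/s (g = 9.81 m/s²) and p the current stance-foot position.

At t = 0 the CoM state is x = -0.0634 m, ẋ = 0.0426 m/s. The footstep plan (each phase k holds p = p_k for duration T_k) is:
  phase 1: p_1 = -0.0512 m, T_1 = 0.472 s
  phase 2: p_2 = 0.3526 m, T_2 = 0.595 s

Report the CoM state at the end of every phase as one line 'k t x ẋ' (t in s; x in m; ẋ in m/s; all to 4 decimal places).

phase 1: p=-0.0512, T=0.472, ωT=1.353507, cosh=2.064655, sinh=1.806323; start (x,ẋ)=(-0.063400, 0.042600) → end (x,ẋ)=(-0.049555, 0.024761)
phase 2: p=0.3526, T=0.595, ωT=1.706222, cosh=2.844831, sinh=2.663281; start (x,ẋ)=(-0.049555, 0.024761) → end (x,ẋ)=(-0.768466, -3.000906)

1 0.4720 -0.0496 0.0248
2 1.0670 -0.7685 -3.0009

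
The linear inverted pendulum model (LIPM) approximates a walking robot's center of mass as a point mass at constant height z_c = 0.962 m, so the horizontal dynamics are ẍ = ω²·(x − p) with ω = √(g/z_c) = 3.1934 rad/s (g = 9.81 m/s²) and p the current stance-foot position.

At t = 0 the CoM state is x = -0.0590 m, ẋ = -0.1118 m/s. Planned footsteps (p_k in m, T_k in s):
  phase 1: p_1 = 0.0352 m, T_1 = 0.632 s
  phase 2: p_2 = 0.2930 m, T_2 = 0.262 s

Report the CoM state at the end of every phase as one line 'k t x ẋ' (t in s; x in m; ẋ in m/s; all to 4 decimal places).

1 0.6320 -0.4549 -1.5399
2 0.8940 -1.1845 -4.3507

phase 1: p=0.0352, T=0.632, ωT=2.018229, cosh=3.828938, sinh=3.696047; start (x,ẋ)=(-0.059000, -0.111800) → end (x,ẋ)=(-0.454883, -1.539914)
phase 2: p=0.2930, T=0.262, ωT=0.836671, cosh=1.370909, sinh=0.937759; start (x,ẋ)=(-0.454883, -1.539914) → end (x,ẋ)=(-1.184484, -4.350723)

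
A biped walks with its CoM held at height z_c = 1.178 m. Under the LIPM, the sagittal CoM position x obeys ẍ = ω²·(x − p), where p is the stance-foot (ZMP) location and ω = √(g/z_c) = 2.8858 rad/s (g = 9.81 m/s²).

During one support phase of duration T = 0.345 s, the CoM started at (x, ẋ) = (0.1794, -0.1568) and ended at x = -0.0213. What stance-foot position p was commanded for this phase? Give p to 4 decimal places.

ωT = 2.8858·0.345 = 0.995601; cosh(ωT) = 1.537926, sinh(ωT) = 1.168425
x(T) = p + (x₀−p)·cosh(ωT) + (ẋ₀/ω)·sinh(ωT) ⇒ p·(1 − cosh) = x(T) − x₀·cosh − (ẋ₀/ω)·sinh
numerator   = -0.0213 − (0.1794)·1.537926 − (-0.1568/2.8858)·1.168425 = -0.233718
denominator = 1 − 1.537926 = -0.537926
p = -0.233718 / -0.537926 = 0.4345

p = 0.4345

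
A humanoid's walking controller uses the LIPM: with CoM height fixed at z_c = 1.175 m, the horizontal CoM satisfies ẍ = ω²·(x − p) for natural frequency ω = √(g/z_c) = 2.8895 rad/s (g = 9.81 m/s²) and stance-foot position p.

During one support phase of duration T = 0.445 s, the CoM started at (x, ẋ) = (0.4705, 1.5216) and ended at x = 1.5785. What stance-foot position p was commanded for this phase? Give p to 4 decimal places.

p = 0.2295

ωT = 2.8895·0.445 = 1.285827; cosh(ωT) = 1.947041, sinh(ωT) = 1.670619
x(T) = p + (x₀−p)·cosh(ωT) + (ẋ₀/ω)·sinh(ωT) ⇒ p·(1 − cosh) = x(T) − x₀·cosh − (ẋ₀/ω)·sinh
numerator   = 1.5785 − (0.4705)·1.947041 − (1.5216/2.8895)·1.670619 = -0.217325
denominator = 1 − 1.947041 = -0.947041
p = -0.217325 / -0.947041 = 0.2295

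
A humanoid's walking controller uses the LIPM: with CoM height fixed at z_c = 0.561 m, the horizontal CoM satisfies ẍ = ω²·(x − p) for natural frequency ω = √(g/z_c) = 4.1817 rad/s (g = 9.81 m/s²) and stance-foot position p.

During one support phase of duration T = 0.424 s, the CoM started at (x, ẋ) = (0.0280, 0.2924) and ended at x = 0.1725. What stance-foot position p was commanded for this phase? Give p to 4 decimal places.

ωT = 4.1817·0.424 = 1.773041; cosh(ωT) = 3.029274, sinh(ωT) = 2.859458
x(T) = p + (x₀−p)·cosh(ωT) + (ẋ₀/ω)·sinh(ωT) ⇒ p·(1 − cosh) = x(T) − x₀·cosh − (ẋ₀/ω)·sinh
numerator   = 0.1725 − (0.0280)·3.029274 − (0.2924/4.1817)·2.859458 = -0.112264
denominator = 1 − 3.029274 = -2.029274
p = -0.112264 / -2.029274 = 0.0553

p = 0.0553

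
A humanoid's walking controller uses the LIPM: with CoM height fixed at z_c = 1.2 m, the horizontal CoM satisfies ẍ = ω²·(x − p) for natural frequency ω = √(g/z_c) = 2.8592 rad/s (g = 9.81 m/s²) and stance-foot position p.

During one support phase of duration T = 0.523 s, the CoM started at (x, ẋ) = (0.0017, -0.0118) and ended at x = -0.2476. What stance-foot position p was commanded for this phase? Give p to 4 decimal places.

p = 0.1809

ωT = 2.8592·0.523 = 1.495362; cosh(ωT) = 2.342558, sinh(ωT) = 2.118391
x(T) = p + (x₀−p)·cosh(ωT) + (ẋ₀/ω)·sinh(ωT) ⇒ p·(1 − cosh) = x(T) − x₀·cosh − (ẋ₀/ω)·sinh
numerator   = -0.2476 − (0.0017)·2.342558 − (-0.0118/2.8592)·2.118391 = -0.242840
denominator = 1 − 2.342558 = -1.342558
p = -0.242840 / -1.342558 = 0.1809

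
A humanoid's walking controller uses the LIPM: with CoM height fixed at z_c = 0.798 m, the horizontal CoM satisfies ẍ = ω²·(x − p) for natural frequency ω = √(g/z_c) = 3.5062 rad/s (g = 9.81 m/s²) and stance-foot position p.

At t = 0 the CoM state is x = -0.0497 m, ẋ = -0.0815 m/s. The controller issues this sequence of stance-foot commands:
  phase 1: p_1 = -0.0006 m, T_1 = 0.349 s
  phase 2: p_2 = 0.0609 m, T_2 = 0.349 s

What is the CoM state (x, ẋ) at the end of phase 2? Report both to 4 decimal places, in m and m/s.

phase 1: p=-0.0006, T=0.349, ωT=1.223664, cosh=1.846885, sinh=1.552735; start (x,ẋ)=(-0.049700, -0.081500) → end (x,ẋ)=(-0.127375, -0.417831)
phase 2: p=0.0609, T=0.349, ωT=1.223664, cosh=1.846885, sinh=1.552735; start (x,ẋ)=(-0.127375, -0.417831) → end (x,ẋ)=(-0.471860, -1.796692)

x = -0.4719, ẋ = -1.7967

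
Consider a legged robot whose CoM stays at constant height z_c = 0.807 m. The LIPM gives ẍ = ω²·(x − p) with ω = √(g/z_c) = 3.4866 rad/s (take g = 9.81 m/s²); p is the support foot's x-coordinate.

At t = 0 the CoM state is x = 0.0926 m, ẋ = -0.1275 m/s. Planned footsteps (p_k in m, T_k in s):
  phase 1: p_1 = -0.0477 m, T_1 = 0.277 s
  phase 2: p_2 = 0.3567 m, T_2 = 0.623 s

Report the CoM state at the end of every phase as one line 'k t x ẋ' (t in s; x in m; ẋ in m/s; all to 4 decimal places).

phase 1: p=-0.0477, T=0.277, ωT=0.965788, cosh=1.503770, sinh=1.123087; start (x,ẋ)=(0.092600, -0.127500) → end (x,ẋ)=(0.122209, 0.357650)
phase 2: p=0.3567, T=0.623, ωT=2.172152, cosh=4.445541, sinh=4.331609; start (x,ẋ)=(0.122209, 0.357650) → end (x,ẋ)=(-0.241409, -1.951470)

1 0.2770 0.1222 0.3576
2 0.9000 -0.2414 -1.9515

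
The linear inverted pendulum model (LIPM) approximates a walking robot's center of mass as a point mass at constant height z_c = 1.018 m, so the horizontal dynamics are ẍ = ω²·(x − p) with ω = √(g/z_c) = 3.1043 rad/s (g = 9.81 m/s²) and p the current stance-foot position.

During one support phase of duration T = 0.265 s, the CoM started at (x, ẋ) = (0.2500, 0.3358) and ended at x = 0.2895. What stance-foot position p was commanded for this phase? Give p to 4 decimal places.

ωT = 3.1043·0.265 = 0.822639; cosh(ωT) = 1.357886, sinh(ωT) = 0.918615
x(T) = p + (x₀−p)·cosh(ωT) + (ẋ₀/ω)·sinh(ωT) ⇒ p·(1 − cosh) = x(T) − x₀·cosh − (ẋ₀/ω)·sinh
numerator   = 0.2895 − (0.2500)·1.357886 − (0.3358/3.1043)·0.918615 = -0.149340
denominator = 1 − 1.357886 = -0.357886
p = -0.149340 / -0.357886 = 0.4173

p = 0.4173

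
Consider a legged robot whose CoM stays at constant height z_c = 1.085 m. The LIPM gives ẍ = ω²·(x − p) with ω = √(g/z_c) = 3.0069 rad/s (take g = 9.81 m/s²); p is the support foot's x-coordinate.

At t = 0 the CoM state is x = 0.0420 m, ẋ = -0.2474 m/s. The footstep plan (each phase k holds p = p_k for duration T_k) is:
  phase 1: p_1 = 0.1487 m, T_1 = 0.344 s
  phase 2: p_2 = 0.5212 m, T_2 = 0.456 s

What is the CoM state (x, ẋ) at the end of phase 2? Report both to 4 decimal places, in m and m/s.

phase 1: p=0.1487, T=0.344, ωT=1.034374, cosh=1.584396, sinh=1.228947; start (x,ẋ)=(0.042000, -0.247400) → end (x,ẋ)=(-0.121470, -0.786270)
phase 2: p=0.5212, T=0.456, ωT=1.371146, cosh=2.096840, sinh=1.843024; start (x,ẋ)=(-0.121470, -0.786270) → end (x,ẋ)=(-1.308306, -5.210224)

x = -1.3083, ẋ = -5.2102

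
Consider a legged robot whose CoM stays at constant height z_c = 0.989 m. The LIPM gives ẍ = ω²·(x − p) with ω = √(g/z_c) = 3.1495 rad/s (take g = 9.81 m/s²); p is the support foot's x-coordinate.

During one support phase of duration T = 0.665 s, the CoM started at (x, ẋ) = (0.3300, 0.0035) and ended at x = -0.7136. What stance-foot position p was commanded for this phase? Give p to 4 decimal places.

ωT = 3.1495·0.665 = 2.094418; cosh(ωT) = 4.121926, sinh(ωT) = 3.998784
x(T) = p + (x₀−p)·cosh(ωT) + (ẋ₀/ω)·sinh(ωT) ⇒ p·(1 − cosh) = x(T) − x₀·cosh − (ẋ₀/ω)·sinh
numerator   = -0.7136 − (0.3300)·4.121926 − (0.0035/3.1495)·3.998784 = -2.078279
denominator = 1 − 4.121926 = -3.121926
p = -2.078279 / -3.121926 = 0.6657

p = 0.6657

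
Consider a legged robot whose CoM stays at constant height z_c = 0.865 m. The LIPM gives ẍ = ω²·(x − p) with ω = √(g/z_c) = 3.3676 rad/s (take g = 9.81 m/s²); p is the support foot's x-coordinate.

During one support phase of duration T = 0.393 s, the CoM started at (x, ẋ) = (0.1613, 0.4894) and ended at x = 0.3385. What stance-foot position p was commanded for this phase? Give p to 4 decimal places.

p = 0.2369

ωT = 3.3676·0.393 = 1.323467; cosh(ωT) = 2.011316, sinh(ωT) = 1.745105
x(T) = p + (x₀−p)·cosh(ωT) + (ẋ₀/ω)·sinh(ωT) ⇒ p·(1 − cosh) = x(T) − x₀·cosh − (ẋ₀/ω)·sinh
numerator   = 0.3385 − (0.1613)·2.011316 − (0.4894/3.3676)·1.745105 = -0.239535
denominator = 1 − 2.011316 = -1.011316
p = -0.239535 / -1.011316 = 0.2369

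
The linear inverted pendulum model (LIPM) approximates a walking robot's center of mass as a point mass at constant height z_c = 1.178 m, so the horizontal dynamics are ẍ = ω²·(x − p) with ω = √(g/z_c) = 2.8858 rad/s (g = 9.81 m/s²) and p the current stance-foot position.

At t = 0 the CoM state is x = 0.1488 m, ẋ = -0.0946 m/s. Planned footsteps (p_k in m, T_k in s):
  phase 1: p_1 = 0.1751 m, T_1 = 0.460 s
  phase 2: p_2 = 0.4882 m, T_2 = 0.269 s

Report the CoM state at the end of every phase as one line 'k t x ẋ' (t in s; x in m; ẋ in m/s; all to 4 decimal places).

phase 1: p=0.1751, T=0.460, ωT=1.327468, cosh=2.018315, sinh=1.753167; start (x,ẋ)=(0.148800, -0.094600) → end (x,ẋ)=(0.064547, -0.323992)
phase 2: p=0.4882, T=0.269, ωT=0.776280, cosh=1.316744, sinh=0.856629; start (x,ẋ)=(0.064547, -0.323992) → end (x,ẋ)=(-0.165817, -1.473909)

1 0.4600 0.0645 -0.3240
2 0.7290 -0.1658 -1.4739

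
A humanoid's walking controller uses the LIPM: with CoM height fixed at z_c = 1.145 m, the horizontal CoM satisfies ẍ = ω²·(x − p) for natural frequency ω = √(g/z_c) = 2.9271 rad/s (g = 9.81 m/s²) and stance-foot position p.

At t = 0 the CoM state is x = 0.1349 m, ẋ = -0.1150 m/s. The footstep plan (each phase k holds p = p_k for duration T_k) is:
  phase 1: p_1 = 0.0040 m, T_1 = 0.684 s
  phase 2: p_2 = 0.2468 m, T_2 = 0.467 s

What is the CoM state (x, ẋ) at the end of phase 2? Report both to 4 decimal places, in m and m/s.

x = 1.0732, ẋ = 2.5831

phase 1: p=0.0040, T=0.684, ωT=2.002136, cosh=3.769953, sinh=3.634906; start (x,ẋ)=(0.134900, -0.115000) → end (x,ẋ)=(0.354678, 0.959197)
phase 2: p=0.2468, T=0.467, ωT=1.366956, cosh=2.089135, sinh=1.834253; start (x,ẋ)=(0.354678, 0.959197) → end (x,ẋ)=(1.073249, 2.583096)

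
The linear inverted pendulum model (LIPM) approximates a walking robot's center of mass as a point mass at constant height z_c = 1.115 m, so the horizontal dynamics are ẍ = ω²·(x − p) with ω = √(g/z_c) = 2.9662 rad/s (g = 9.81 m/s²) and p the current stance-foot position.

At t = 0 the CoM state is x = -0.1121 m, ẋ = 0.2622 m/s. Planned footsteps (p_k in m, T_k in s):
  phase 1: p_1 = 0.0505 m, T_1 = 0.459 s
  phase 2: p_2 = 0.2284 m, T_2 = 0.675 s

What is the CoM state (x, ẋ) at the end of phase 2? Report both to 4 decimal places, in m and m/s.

x = -1.5187, ẋ = -5.0853

phase 1: p=0.0505, T=0.459, ωT=1.361486, cosh=2.079133, sinh=1.822853; start (x,ẋ)=(-0.112100, 0.262200) → end (x,ẋ)=(-0.126434, -0.334021)
phase 2: p=0.2284, T=0.675, ωT=2.002185, cosh=3.770129, sinh=3.635089; start (x,ẋ)=(-0.126434, -0.334021) → end (x,ẋ)=(-1.518715, -5.085268)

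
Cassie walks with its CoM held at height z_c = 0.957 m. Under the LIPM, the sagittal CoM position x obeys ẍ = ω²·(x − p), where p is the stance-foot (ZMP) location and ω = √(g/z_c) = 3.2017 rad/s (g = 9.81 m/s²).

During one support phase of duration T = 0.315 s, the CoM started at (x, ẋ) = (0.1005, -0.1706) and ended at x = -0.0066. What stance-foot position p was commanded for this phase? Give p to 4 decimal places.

ωT = 3.2017·0.315 = 1.008536; cosh(ωT) = 1.553168, sinh(ωT) = 1.188415
x(T) = p + (x₀−p)·cosh(ωT) + (ẋ₀/ω)·sinh(ωT) ⇒ p·(1 − cosh) = x(T) − x₀·cosh − (ẋ₀/ω)·sinh
numerator   = -0.0066 − (0.1005)·1.553168 − (-0.1706/3.2017)·1.188415 = -0.099370
denominator = 1 − 1.553168 = -0.553168
p = -0.099370 / -0.553168 = 0.1796

p = 0.1796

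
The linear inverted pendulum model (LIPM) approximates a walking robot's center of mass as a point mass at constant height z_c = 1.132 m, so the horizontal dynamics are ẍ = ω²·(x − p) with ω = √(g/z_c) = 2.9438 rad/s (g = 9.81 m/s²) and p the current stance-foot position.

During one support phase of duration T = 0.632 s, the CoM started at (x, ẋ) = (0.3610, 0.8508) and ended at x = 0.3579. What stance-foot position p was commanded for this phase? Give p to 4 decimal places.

p = 0.7579

ωT = 2.9438·0.632 = 1.860482; cosh(ωT) = 3.291214, sinh(ωT) = 3.135617
x(T) = p + (x₀−p)·cosh(ωT) + (ẋ₀/ω)·sinh(ωT) ⇒ p·(1 − cosh) = x(T) − x₀·cosh − (ẋ₀/ω)·sinh
numerator   = 0.3579 − (0.3610)·3.291214 − (0.8508/2.9438)·3.135617 = -1.736466
denominator = 1 − 3.291214 = -2.291214
p = -1.736466 / -2.291214 = 0.7579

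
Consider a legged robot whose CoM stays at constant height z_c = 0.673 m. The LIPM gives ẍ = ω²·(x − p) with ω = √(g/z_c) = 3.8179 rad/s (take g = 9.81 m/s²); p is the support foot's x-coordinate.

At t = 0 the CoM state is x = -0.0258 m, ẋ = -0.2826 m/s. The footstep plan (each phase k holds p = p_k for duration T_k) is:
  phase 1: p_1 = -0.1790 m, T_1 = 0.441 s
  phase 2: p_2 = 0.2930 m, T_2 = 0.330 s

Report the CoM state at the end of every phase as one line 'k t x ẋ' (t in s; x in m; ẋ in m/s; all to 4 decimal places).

phase 1: p=-0.1790, T=0.441, ωT=1.683694, cosh=2.785550, sinh=2.599863; start (x,ẋ)=(-0.025800, -0.282600) → end (x,ẋ)=(0.055305, 0.733469)
phase 2: p=0.2930, T=0.330, ωT=1.259907, cosh=1.904387, sinh=1.620707; start (x,ẋ)=(0.055305, 0.733469) → end (x,ẋ)=(0.151696, -0.073975)

1 0.4410 0.0553 0.7335
2 0.7710 0.1517 -0.0740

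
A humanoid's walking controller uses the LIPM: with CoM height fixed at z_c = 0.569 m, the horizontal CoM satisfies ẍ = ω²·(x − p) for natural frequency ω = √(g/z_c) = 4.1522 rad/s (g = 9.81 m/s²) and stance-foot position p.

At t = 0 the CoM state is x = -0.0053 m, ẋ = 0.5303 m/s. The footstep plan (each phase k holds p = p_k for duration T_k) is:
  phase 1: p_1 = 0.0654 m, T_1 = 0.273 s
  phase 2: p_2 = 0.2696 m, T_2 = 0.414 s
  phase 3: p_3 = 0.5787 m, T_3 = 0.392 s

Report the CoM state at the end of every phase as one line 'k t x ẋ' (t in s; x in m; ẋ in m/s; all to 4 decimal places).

phase 1: p=0.0654, T=0.273, ωT=1.133551, cosh=1.714278, sinh=1.392390; start (x,ẋ)=(-0.005300, 0.530300) → end (x,ẋ)=(0.122030, 0.500331)
phase 2: p=0.2696, T=0.414, ωT=1.719011, cosh=2.879125, sinh=2.699882; start (x,ẋ)=(0.122030, 0.500331) → end (x,ẋ)=(0.170058, -0.213809)
phase 3: p=0.5787, T=0.392, ωT=1.627662, cosh=2.644173, sinh=2.447785; start (x,ẋ)=(0.170058, -0.213809) → end (x,ẋ)=(-0.627864, -4.718660)

1 0.2730 0.1220 0.5003
2 0.6870 0.1701 -0.2138
3 1.0790 -0.6279 -4.7187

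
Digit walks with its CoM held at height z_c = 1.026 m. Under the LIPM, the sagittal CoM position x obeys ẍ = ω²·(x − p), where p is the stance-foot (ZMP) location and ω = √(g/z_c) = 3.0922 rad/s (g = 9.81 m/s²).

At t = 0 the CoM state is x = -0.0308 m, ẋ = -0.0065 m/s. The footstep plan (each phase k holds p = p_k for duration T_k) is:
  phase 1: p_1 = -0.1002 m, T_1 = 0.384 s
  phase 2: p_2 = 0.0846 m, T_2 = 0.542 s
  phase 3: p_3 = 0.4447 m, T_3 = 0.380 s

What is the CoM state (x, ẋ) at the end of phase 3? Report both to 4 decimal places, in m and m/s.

x = 0.1115, ẋ = -0.6575

phase 1: p=-0.1002, T=0.384, ωT=1.187405, cosh=1.791787, sinh=1.486775; start (x,ẋ)=(-0.030800, -0.006500) → end (x,ẋ)=(0.021025, 0.307413)
phase 2: p=0.0846, T=0.542, ωT=1.675972, cosh=2.765558, sinh=2.578431; start (x,ẋ)=(0.021025, 0.307413) → end (x,ẋ)=(0.165116, 0.343282)
phase 3: p=0.4447, T=0.380, ωT=1.175036, cosh=1.773534, sinh=1.464726; start (x,ẋ)=(0.165116, 0.343282) → end (x,ẋ)=(0.111455, -0.657479)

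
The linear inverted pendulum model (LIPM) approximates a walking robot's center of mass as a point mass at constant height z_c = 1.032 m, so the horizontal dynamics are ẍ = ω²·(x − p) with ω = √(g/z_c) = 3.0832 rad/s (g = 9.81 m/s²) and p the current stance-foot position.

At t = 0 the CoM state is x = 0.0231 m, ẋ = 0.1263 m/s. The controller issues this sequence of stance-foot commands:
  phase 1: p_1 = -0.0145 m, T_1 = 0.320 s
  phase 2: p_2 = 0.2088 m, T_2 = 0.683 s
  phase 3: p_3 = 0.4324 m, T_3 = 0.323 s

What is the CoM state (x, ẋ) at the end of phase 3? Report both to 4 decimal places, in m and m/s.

phase 1: p=-0.0145, T=0.320, ωT=0.986624, cosh=1.527499, sinh=1.154665; start (x,ẋ)=(0.023100, 0.126300) → end (x,ẋ)=(0.090234, 0.326782)
phase 2: p=0.2088, T=0.683, ωT=2.105826, cosh=4.167813, sinh=4.046068; start (x,ẋ)=(0.090234, 0.326782) → end (x,ẋ)=(0.143471, -0.117132)
phase 3: p=0.4324, T=0.323, ωT=0.995874, cosh=1.538244, sinh=1.168844; start (x,ẋ)=(0.143471, -0.117132) → end (x,ẋ)=(-0.056448, -1.221414)

x = -0.0564, ẋ = -1.2214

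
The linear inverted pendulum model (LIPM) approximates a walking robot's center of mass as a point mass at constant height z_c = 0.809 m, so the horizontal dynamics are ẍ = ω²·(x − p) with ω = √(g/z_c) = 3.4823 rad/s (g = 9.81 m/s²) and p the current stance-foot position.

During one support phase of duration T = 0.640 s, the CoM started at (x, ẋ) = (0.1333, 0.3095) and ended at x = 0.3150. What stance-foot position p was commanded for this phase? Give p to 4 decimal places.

ωT = 3.4823·0.640 = 2.228672; cosh(ωT) = 4.697598, sinh(ωT) = 4.589926
x(T) = p + (x₀−p)·cosh(ωT) + (ẋ₀/ω)·sinh(ωT) ⇒ p·(1 − cosh) = x(T) − x₀·cosh − (ẋ₀/ω)·sinh
numerator   = 0.3150 − (0.1333)·4.697598 − (0.3095/3.4823)·4.589926 = -0.719133
denominator = 1 − 4.697598 = -3.697598
p = -0.719133 / -3.697598 = 0.1945

p = 0.1945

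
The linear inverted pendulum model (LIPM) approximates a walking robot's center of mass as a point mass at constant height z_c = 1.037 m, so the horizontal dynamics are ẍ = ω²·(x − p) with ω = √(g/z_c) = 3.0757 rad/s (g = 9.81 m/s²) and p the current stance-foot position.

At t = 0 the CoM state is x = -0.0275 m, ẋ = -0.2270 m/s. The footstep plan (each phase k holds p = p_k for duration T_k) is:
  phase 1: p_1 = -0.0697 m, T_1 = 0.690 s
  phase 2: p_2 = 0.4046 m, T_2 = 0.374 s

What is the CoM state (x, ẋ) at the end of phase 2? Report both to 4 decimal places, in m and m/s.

phase 1: p=-0.0697, T=0.690, ωT=2.122233, cosh=4.234763, sinh=4.114999; start (x,ẋ)=(-0.027500, -0.227000) → end (x,ẋ)=(-0.194698, -0.427187)
phase 2: p=0.4046, T=0.374, ωT=1.150312, cosh=1.737858, sinh=1.421320; start (x,ẋ)=(-0.194698, -0.427187) → end (x,ẋ)=(-0.834303, -3.362252)

x = -0.8343, ẋ = -3.3623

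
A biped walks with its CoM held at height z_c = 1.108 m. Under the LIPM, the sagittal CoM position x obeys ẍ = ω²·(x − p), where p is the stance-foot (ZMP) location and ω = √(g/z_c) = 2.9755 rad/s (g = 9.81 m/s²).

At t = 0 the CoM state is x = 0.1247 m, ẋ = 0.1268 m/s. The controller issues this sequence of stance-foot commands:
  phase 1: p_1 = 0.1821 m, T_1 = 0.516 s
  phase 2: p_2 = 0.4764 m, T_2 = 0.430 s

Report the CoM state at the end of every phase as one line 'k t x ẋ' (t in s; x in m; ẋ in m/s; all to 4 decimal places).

phase 1: p=0.1821, T=0.516, ωT=1.535358, cosh=2.429183, sinh=2.213804; start (x,ẋ)=(0.124700, 0.126800) → end (x,ẋ)=(0.137005, -0.070083)
phase 2: p=0.4764, T=0.430, ωT=1.279465, cosh=1.936451, sinh=1.658265; start (x,ẋ)=(0.137005, -0.070083) → end (x,ẋ)=(-0.219879, -1.810343)

1 0.5160 0.1370 -0.0701
2 0.9460 -0.2199 -1.8103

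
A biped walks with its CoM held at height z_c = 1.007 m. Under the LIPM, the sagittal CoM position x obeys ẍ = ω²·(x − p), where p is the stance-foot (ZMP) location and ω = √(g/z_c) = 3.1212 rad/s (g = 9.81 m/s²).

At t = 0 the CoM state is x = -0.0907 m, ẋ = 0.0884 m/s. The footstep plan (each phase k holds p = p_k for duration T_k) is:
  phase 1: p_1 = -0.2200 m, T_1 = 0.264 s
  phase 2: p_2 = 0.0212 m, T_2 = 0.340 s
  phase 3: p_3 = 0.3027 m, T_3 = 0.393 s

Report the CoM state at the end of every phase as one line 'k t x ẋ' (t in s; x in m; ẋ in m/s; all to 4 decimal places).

1 0.2640 -0.0182 0.4916
2 0.6040 0.1578 0.6390
3 0.9970 0.3534 0.4784

phase 1: p=-0.2200, T=0.264, ωT=0.823997, cosh=1.359134, sinh=0.920459; start (x,ẋ)=(-0.090700, 0.088400) → end (x,ẋ)=(-0.018194, 0.491618)
phase 2: p=0.0212, T=0.340, ωT=1.061208, cosh=1.617949, sinh=1.271911; start (x,ẋ)=(-0.018194, 0.491618) → end (x,ẋ)=(0.157800, 0.639022)
phase 3: p=0.3027, T=0.393, ωT=1.226632, cosh=1.851502, sinh=1.558223; start (x,ẋ)=(0.157800, 0.639022) → end (x,ẋ)=(0.353441, 0.478424)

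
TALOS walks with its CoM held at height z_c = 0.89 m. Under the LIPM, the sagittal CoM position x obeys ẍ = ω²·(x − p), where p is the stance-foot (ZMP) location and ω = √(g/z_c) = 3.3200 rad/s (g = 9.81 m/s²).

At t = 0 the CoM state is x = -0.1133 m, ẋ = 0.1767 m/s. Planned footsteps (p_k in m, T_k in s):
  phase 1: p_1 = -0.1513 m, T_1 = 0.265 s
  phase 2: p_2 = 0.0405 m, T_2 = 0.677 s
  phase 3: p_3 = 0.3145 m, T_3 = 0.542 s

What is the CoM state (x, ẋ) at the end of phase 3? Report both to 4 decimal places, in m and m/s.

phase 1: p=-0.1513, T=0.265, ωT=0.879800, cosh=1.412642, sinh=0.997776; start (x,ẋ)=(-0.113300, 0.176700) → end (x,ẋ)=(-0.044515, 0.375493)
phase 2: p=0.0405, T=0.677, ωT=2.247640, cosh=4.785510, sinh=4.679861; start (x,ẋ)=(-0.044515, 0.375493) → end (x,ẋ)=(0.162953, 0.476035)
phase 3: p=0.3145, T=0.542, ωT=1.799440, cosh=3.105826, sinh=2.940435; start (x,ẋ)=(0.162953, 0.476035) → end (x,ẋ)=(0.265434, -0.000953)

x = 0.2654, ẋ = -0.0010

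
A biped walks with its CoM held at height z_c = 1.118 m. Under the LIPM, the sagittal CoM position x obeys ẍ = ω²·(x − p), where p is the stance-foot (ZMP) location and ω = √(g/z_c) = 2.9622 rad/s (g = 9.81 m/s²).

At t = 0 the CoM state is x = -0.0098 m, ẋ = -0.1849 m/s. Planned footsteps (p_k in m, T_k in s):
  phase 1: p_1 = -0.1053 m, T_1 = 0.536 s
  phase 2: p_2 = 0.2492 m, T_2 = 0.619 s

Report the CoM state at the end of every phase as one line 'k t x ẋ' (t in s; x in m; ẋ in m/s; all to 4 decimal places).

phase 1: p=-0.1053, T=0.536, ωT=1.587739, cosh=2.548531, sinh=2.344144; start (x,ẋ)=(-0.009800, -0.184900) → end (x,ẋ)=(-0.008236, 0.191912)
phase 2: p=0.2492, T=0.619, ωT=1.833602, cosh=3.208109, sinh=3.048272; start (x,ẋ)=(-0.008236, 0.191912) → end (x,ẋ)=(-0.379196, -1.708871)

1 0.5360 -0.0082 0.1919
2 1.1550 -0.3792 -1.7089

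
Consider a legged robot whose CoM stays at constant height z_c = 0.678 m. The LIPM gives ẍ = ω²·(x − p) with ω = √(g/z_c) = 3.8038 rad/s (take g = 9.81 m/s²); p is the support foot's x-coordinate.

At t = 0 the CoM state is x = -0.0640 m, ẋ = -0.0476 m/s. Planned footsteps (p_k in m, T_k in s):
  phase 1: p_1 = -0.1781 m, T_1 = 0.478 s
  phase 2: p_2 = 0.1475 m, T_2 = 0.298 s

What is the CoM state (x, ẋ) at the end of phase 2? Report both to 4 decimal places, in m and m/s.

x = 0.5648, ẋ = 1.9608

phase 1: p=-0.1781, T=0.478, ωT=1.818216, cosh=3.161588, sinh=2.999273; start (x,ẋ)=(-0.064000, -0.047600) → end (x,ẋ)=(0.145105, 1.151233)
phase 2: p=0.1475, T=0.298, ωT=1.133532, cosh=1.714253, sinh=1.392358; start (x,ẋ)=(0.145105, 1.151233) → end (x,ẋ)=(0.564796, 1.960820)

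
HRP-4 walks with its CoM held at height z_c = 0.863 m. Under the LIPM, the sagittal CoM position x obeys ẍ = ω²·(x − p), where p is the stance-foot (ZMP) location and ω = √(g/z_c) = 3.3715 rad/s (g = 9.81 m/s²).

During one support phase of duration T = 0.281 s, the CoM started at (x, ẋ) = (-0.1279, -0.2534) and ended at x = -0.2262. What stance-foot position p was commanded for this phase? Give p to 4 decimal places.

p = -0.0949

ωT = 3.3715·0.281 = 0.947392; cosh(ωT) = 1.483362, sinh(ωT) = 1.095611
x(T) = p + (x₀−p)·cosh(ωT) + (ẋ₀/ω)·sinh(ωT) ⇒ p·(1 − cosh) = x(T) − x₀·cosh − (ẋ₀/ω)·sinh
numerator   = -0.2262 − (-0.1279)·1.483362 − (-0.2534/3.3715)·1.095611 = 0.045868
denominator = 1 − 1.483362 = -0.483362
p = 0.045868 / -0.483362 = -0.0949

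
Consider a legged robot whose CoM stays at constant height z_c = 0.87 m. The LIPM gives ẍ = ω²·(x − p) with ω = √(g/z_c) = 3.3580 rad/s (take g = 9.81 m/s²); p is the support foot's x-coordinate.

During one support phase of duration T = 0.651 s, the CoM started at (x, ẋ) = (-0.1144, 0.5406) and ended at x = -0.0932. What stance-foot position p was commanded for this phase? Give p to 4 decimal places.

ωT = 3.3580·0.651 = 2.186058; cosh(ωT) = 4.506209, sinh(ωT) = 4.393851
x(T) = p + (x₀−p)·cosh(ωT) + (ẋ₀/ω)·sinh(ωT) ⇒ p·(1 − cosh) = x(T) − x₀·cosh − (ẋ₀/ω)·sinh
numerator   = -0.0932 − (-0.1144)·4.506209 − (0.5406/3.3580)·4.393851 = -0.285050
denominator = 1 − 4.506209 = -3.506209
p = -0.285050 / -3.506209 = 0.0813

p = 0.0813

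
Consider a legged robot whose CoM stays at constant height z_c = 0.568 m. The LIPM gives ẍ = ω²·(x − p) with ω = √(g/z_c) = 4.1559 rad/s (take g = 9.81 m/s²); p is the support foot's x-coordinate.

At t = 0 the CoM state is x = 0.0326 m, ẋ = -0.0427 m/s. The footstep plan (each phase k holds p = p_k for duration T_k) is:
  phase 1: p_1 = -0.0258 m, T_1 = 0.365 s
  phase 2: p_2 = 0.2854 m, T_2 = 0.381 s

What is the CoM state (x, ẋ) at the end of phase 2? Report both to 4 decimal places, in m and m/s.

phase 1: p=-0.0258, T=0.365, ωT=1.516903, cosh=2.388740, sinh=2.169350; start (x,ẋ)=(0.032600, -0.042700) → end (x,ẋ)=(0.091413, 0.424512)
phase 2: p=0.2854, T=0.381, ωT=1.583398, cosh=2.538378, sinh=2.333102; start (x,ẋ)=(0.091413, 0.424512) → end (x,ẋ)=(0.031307, -0.803350)

x = 0.0313, ẋ = -0.8034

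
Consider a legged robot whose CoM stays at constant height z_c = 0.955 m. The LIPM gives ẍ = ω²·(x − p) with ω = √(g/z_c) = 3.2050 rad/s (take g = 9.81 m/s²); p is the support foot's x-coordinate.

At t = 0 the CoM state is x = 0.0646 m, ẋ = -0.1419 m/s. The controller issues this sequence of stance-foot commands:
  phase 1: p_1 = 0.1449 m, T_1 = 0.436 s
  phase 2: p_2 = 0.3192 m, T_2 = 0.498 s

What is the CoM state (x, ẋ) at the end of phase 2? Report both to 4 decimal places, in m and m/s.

phase 1: p=0.1449, T=0.436, ωT=1.397380, cosh=2.145917, sinh=1.898673; start (x,ẋ)=(0.064600, -0.141900) → end (x,ẋ)=(-0.111480, -0.793151)
phase 2: p=0.3192, T=0.498, ωT=1.596090, cosh=2.568196, sinh=2.365508; start (x,ẋ)=(-0.111480, -0.793151) → end (x,ẋ)=(-1.372270, -5.302147)

x = -1.3723, ẋ = -5.3021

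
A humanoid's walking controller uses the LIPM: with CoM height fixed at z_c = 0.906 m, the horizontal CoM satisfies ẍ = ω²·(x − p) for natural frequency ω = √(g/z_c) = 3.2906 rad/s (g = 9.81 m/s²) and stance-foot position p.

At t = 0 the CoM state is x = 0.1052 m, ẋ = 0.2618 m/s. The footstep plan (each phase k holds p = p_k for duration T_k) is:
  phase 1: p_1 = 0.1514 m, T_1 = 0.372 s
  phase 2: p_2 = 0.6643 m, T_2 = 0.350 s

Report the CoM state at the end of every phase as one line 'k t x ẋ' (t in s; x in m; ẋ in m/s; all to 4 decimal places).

1 0.3720 0.1896 0.2475
2 0.7220 -0.0544 -1.7931

phase 1: p=0.1514, T=0.372, ωT=1.224103, cosh=1.847568, sinh=1.553547; start (x,ẋ)=(0.105200, 0.261800) → end (x,ẋ)=(0.189642, 0.247514)
phase 2: p=0.6643, T=0.350, ωT=1.151710, cosh=1.739847, sinh=1.423751; start (x,ẋ)=(0.189642, 0.247514) → end (x,ẋ)=(-0.054439, -1.793131)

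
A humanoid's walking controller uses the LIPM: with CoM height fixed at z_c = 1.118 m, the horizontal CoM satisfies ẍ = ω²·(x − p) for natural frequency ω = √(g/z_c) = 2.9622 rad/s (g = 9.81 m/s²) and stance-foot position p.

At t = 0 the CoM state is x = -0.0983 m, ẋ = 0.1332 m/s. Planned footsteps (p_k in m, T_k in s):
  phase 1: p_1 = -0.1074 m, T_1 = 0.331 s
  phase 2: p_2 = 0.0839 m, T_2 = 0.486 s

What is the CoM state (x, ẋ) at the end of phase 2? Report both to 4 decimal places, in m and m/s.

phase 1: p=-0.1074, T=0.331, ωT=0.980488, cosh=1.520443, sinh=1.145315; start (x,ẋ)=(-0.098300, 0.133200) → end (x,ẋ)=(-0.042063, 0.233396)
phase 2: p=0.0839, T=0.486, ωT=1.439629, cosh=2.228073, sinh=1.991058; start (x,ẋ)=(-0.042063, 0.233396) → end (x,ẋ)=(-0.039877, -0.222896)

x = -0.0399, ẋ = -0.2229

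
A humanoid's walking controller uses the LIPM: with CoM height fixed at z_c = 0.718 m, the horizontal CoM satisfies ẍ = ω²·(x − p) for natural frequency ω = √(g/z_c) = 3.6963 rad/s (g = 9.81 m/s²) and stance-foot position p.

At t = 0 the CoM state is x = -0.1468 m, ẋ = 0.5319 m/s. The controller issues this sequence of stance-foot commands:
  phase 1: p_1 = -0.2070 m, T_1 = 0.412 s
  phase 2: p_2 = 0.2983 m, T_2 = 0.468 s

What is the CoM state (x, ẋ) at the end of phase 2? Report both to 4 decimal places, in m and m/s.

phase 1: p=-0.2070, T=0.412, ωT=1.522876, cosh=2.401738, sinh=2.183654; start (x,ẋ)=(-0.146800, 0.531900) → end (x,ẋ)=(0.251814, 1.763385)
phase 2: p=0.2983, T=0.468, ωT=1.729868, cosh=2.908610, sinh=2.731302; start (x,ẋ)=(0.251814, 1.763385) → end (x,ẋ)=(1.466106, 4.659689)

x = 1.4661, ẋ = 4.6597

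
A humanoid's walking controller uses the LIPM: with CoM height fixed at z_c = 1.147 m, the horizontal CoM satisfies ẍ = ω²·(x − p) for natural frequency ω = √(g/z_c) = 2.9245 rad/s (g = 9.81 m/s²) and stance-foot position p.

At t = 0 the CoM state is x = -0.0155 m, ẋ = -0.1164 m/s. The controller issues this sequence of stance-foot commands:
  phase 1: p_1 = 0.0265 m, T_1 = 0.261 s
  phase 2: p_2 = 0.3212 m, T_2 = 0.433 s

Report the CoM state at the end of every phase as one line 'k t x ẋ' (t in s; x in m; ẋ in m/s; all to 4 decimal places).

1 0.2610 -0.0618 -0.2551
2 0.6940 -0.5545 -2.3173

phase 1: p=0.0265, T=0.261, ωT=0.763295, cosh=1.305730, sinh=0.839602; start (x,ẋ)=(-0.015500, -0.116400) → end (x,ẋ)=(-0.061758, -0.255114)
phase 2: p=0.3212, T=0.433, ωT=1.266309, cosh=1.914801, sinh=1.632931; start (x,ẋ)=(-0.061758, -0.255114) → end (x,ẋ)=(-0.554535, -2.317313)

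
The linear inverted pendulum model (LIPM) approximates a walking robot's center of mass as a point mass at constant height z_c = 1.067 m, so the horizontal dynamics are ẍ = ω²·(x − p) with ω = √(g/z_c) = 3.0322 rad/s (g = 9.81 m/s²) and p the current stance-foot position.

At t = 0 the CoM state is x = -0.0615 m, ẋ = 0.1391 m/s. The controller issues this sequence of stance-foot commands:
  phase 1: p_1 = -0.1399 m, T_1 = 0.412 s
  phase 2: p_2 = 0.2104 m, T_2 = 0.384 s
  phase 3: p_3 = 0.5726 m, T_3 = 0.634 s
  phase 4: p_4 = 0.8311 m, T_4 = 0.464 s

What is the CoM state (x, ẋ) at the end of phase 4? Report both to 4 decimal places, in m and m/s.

phase 1: p=-0.1399, T=0.412, ωT=1.249266, cosh=1.887249, sinh=1.600534; start (x,ẋ)=(-0.061500, 0.139100) → end (x,ẋ)=(0.081484, 0.643003)
phase 2: p=0.2104, T=0.384, ωT=1.164365, cosh=1.758004, sinh=1.445883; start (x,ẋ)=(0.081484, 0.643003) → end (x,ẋ)=(0.290376, 0.565205)
phase 3: p=0.5726, T=0.634, ωT=1.922415, cosh=3.491851, sinh=3.345598; start (x,ẋ)=(0.290376, 0.565205) → end (x,ẋ)=(0.210738, -0.889417)
phase 4: p=0.8311, T=0.464, ωT=1.406941, cosh=2.164168, sinh=1.919276; start (x,ẋ)=(0.210738, -0.889417) → end (x,ẋ)=(-1.074437, -5.535124)

x = -1.0744, ẋ = -5.5351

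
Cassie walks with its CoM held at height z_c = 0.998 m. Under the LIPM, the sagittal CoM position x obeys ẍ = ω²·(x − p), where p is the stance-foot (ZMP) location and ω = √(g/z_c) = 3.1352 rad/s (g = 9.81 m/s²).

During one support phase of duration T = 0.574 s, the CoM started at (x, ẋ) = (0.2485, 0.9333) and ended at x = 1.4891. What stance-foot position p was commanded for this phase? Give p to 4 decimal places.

ωT = 3.1352·0.574 = 1.799605; cosh(ωT) = 3.106311, sinh(ωT) = 2.940946
x(T) = p + (x₀−p)·cosh(ωT) + (ẋ₀/ω)·sinh(ωT) ⇒ p·(1 − cosh) = x(T) − x₀·cosh − (ẋ₀/ω)·sinh
numerator   = 1.4891 − (0.2485)·3.106311 − (0.9333/3.1352)·2.940946 = -0.158292
denominator = 1 − 3.106311 = -2.106311
p = -0.158292 / -2.106311 = 0.0752

p = 0.0752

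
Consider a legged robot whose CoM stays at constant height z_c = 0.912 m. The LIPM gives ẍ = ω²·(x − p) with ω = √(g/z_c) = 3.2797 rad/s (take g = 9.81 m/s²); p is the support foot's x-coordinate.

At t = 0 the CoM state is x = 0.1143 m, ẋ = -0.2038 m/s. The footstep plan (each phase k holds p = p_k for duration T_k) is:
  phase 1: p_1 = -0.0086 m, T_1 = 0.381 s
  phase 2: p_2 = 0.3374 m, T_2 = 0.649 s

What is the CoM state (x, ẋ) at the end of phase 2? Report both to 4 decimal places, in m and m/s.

x = -0.2431, ẋ = -1.7894

phase 1: p=-0.0086, T=0.381, ωT=1.249566, cosh=1.887728, sinh=1.601099; start (x,ẋ)=(0.114300, -0.203800) → end (x,ẋ)=(0.123910, 0.260644)
phase 2: p=0.3374, T=0.649, ωT=2.128525, cosh=4.260740, sinh=4.141727; start (x,ẋ)=(0.123910, 0.260644) → end (x,ẋ)=(-0.243075, -1.789433)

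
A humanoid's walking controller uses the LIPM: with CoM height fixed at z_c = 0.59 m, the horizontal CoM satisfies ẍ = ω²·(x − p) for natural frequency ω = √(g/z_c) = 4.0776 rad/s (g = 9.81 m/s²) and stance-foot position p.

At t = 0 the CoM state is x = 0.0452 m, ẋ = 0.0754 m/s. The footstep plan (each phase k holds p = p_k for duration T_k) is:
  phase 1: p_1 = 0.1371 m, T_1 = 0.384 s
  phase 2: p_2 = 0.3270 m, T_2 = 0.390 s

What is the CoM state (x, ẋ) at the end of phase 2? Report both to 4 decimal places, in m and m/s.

x = -1.0222, ẋ = -5.3244

phase 1: p=0.1371, T=0.384, ωT=1.565798, cosh=2.497708, sinh=2.288787; start (x,ẋ)=(0.045200, 0.075400) → end (x,ẋ)=(-0.050117, -0.669353)
phase 2: p=0.3270, T=0.390, ωT=1.590264, cosh=2.554458, sinh=2.350586; start (x,ẋ)=(-0.050117, -0.669353) → end (x,ẋ)=(-1.022186, -5.324404)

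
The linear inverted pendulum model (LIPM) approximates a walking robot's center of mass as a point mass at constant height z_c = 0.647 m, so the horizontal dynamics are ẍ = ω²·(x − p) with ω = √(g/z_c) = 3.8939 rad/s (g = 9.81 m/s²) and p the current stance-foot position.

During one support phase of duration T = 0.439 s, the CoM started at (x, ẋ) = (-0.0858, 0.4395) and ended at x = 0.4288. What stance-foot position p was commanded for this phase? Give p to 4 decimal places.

p = -0.2007

ωT = 3.8939·0.439 = 1.709422; cosh(ωT) = 2.853369, sinh(ωT) = 2.672398
x(T) = p + (x₀−p)·cosh(ωT) + (ẋ₀/ω)·sinh(ωT) ⇒ p·(1 − cosh) = x(T) − x₀·cosh − (ẋ₀/ω)·sinh
numerator   = 0.4288 − (-0.0858)·2.853369 − (0.4395/3.8939)·2.672398 = 0.371989
denominator = 1 − 2.853369 = -1.853369
p = 0.371989 / -1.853369 = -0.2007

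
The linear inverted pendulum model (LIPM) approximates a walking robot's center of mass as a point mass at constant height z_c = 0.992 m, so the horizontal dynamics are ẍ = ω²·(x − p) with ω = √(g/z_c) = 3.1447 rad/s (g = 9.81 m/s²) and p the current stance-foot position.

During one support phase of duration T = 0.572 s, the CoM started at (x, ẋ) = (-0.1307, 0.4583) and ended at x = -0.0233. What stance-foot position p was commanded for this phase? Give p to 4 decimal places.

ωT = 3.1447·0.572 = 1.798768; cosh(ωT) = 3.103852, sinh(ωT) = 2.938349
x(T) = p + (x₀−p)·cosh(ωT) + (ẋ₀/ω)·sinh(ωT) ⇒ p·(1 − cosh) = x(T) − x₀·cosh − (ẋ₀/ω)·sinh
numerator   = -0.0233 − (-0.1307)·3.103852 − (0.4583/3.1447)·2.938349 = -0.045854
denominator = 1 − 3.103852 = -2.103852
p = -0.045854 / -2.103852 = 0.0218

p = 0.0218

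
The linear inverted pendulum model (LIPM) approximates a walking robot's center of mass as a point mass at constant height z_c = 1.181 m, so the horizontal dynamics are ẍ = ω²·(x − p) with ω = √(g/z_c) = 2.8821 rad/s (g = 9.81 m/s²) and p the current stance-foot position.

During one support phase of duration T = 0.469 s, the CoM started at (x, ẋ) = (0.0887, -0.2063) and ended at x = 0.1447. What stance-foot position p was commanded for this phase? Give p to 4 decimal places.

p = -0.0856

ωT = 2.8821·0.469 = 1.351705; cosh(ωT) = 2.061403, sinh(ωT) = 1.802605
x(T) = p + (x₀−p)·cosh(ωT) + (ẋ₀/ω)·sinh(ωT) ⇒ p·(1 − cosh) = x(T) − x₀·cosh − (ẋ₀/ω)·sinh
numerator   = 0.1447 − (0.0887)·2.061403 − (-0.2063/2.8821)·1.802605 = 0.090884
denominator = 1 − 2.061403 = -1.061403
p = 0.090884 / -1.061403 = -0.0856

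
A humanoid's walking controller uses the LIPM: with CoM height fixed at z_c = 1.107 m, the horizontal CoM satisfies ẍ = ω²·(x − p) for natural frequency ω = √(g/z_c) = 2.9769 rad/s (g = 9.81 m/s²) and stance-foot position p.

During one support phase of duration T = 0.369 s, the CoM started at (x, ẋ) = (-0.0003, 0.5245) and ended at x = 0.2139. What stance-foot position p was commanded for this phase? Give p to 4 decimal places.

p = 0.0307

ωT = 2.9769·0.369 = 1.098476; cosh(ωT) = 1.666485, sinh(ωT) = 1.333106
x(T) = p + (x₀−p)·cosh(ωT) + (ẋ₀/ω)·sinh(ωT) ⇒ p·(1 − cosh) = x(T) − x₀·cosh − (ẋ₀/ω)·sinh
numerator   = 0.2139 − (-0.0003)·1.666485 − (0.5245/2.9769)·1.333106 = -0.020480
denominator = 1 − 1.666485 = -0.666485
p = -0.020480 / -0.666485 = 0.0307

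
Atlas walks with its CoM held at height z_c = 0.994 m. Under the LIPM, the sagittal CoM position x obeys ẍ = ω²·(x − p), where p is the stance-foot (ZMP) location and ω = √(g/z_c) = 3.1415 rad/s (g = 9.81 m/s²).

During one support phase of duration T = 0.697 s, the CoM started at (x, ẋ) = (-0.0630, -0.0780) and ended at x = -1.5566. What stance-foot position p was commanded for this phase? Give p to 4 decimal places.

p = 0.3300

ωT = 3.1415·0.697 = 2.189626; cosh(ωT) = 4.521913, sinh(ωT) = 4.409954
x(T) = p + (x₀−p)·cosh(ωT) + (ẋ₀/ω)·sinh(ωT) ⇒ p·(1 − cosh) = x(T) − x₀·cosh − (ẋ₀/ω)·sinh
numerator   = -1.5566 − (-0.0630)·4.521913 − (-0.0780/3.1415)·4.409954 = -1.162225
denominator = 1 − 4.521913 = -3.521913
p = -1.162225 / -3.521913 = 0.3300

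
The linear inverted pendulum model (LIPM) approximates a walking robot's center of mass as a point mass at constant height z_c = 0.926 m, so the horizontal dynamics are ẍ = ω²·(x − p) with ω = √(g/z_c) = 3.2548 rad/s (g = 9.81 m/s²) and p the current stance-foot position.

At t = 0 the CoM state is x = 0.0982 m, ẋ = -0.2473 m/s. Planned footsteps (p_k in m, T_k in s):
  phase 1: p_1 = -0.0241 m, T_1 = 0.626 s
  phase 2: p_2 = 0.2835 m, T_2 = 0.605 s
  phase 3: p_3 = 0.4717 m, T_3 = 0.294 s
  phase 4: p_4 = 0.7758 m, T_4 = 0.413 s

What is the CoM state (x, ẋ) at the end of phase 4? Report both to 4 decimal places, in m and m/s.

phase 1: p=-0.0241, T=0.626, ωT=2.037505, cosh=3.900899, sinh=3.770545; start (x,ẋ)=(0.098200, -0.247300) → end (x,ẋ)=(0.166494, 0.536219)
phase 2: p=0.2835, T=0.605, ωT=1.969154, cosh=3.652094, sinh=3.512519; start (x,ẋ)=(0.166494, 0.536219) → end (x,ẋ)=(0.434858, 0.620639)
phase 3: p=0.4717, T=0.294, ωT=0.956911, cosh=1.493860, sinh=1.109782; start (x,ẋ)=(0.434858, 0.620639) → end (x,ẋ)=(0.628282, 0.794071)
phase 4: p=0.7758, T=0.413, ωT=1.344232, cosh=2.047991, sinh=1.787251; start (x,ẋ)=(0.628282, 0.794071) → end (x,ẋ)=(0.909719, 0.768117)

x = 0.9097, ẋ = 0.7681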